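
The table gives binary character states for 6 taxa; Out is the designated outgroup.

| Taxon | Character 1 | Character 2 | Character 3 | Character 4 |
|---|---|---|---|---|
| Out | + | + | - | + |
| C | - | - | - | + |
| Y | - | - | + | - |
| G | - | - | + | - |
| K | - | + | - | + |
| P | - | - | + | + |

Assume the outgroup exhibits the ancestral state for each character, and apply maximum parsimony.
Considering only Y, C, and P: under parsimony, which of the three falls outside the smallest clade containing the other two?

C

Character polarity is set by the outgroup: the derived state is whichever differs from the outgroup's state, so for Character 1, Character 2, Character 4 the derived state is '-', and for the remaining characters it is '+'.
Character 1 (derived state '-') is shared by all ingroup taxa — unites the whole ingroup.
Only C, G, P, and Y show the derived state '-' for Character 2, supporting them as a clade.
Only G, P, and Y show the derived state '+' for Character 3, supporting them as a clade.
Only G and Y show the derived state '-' for Character 4, supporting them as a clade.
Most parsimonious ingroup topology: ((C,(P,(Y,G))),K).
Y and P share a more recent common ancestor with each other than either does with C, so C is the least closely related of the three.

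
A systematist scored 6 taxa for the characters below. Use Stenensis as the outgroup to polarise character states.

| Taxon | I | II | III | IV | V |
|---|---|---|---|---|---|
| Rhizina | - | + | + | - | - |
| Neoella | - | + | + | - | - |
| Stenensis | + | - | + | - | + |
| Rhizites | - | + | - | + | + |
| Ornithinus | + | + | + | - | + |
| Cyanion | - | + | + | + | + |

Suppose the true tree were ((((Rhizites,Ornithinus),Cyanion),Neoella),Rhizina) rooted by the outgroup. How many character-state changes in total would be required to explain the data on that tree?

8

Map each character onto ((((Rhizites,Ornithinus),Cyanion),Neoella),Rhizina) (rooted by Stenensis) and count the minimum state changes it requires (Fitch parsimony):
I: 2; II: 1; III: 1; IV: 2; V: 2.
Total tree length = 8.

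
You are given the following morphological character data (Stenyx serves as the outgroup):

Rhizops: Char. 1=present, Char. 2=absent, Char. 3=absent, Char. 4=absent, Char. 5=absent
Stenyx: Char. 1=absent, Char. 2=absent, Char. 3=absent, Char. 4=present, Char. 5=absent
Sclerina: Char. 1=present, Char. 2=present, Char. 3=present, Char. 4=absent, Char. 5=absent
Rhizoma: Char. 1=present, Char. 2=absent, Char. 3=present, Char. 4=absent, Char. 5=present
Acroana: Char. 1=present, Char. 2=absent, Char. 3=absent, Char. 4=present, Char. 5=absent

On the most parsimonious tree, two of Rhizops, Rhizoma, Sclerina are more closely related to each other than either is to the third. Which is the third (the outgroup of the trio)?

Character polarity is set by the outgroup: the derived state is whichever differs from the outgroup's state, so for Char. 4 the derived state is 'absent', and for the remaining characters it is 'present'.
All ingroup taxa share the derived state 'present' for Char. 1; it defines the ingroup but does not resolve relationships within it.
Char. 2: derived state 'present' in Sclerina only — an autapomorphy, so it tells us nothing about relationships among taxa.
Char. 3 (derived state 'present') is shared by Rhizoma and Sclerina — a synapomorphy uniting that clade.
Char. 4 (derived state 'absent') is shared by Rhizoma, Rhizops, and Sclerina — a synapomorphy uniting that clade.
Char. 5 (derived state 'present') is unique to Rhizoma (autapomorphy; uninformative for grouping).
Most parsimonious ingroup topology: (((Rhizoma,Sclerina),Rhizops),Acroana).
Rhizoma and Sclerina share a more recent common ancestor with each other than either does with Rhizops, so Rhizops is the least closely related of the three.

Rhizops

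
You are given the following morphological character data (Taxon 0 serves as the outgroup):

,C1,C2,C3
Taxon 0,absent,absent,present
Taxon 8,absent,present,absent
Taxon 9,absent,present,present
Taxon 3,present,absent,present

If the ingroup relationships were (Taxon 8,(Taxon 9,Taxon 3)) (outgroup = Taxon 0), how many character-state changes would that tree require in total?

4

Map each character onto (Taxon 8,(Taxon 9,Taxon 3)) (rooted by Taxon 0) and count the minimum state changes it requires (Fitch parsimony):
C1: 1; C2: 2; C3: 1.
Total tree length = 4.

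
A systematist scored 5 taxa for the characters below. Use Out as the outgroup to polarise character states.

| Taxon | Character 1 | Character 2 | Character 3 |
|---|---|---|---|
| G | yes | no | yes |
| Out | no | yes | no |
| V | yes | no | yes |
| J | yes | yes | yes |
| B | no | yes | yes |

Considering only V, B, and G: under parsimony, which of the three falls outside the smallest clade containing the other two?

B

Character polarity is set by the outgroup: the derived state is whichever differs from the outgroup's state, so for Character 2 the derived state is 'no', and for the remaining characters it is 'yes'.
Character 1: derived state 'yes' in G, J, and V only — synapomorphy for {G, J, V}.
Character 2: derived state 'no' in G and V only — synapomorphy for {G, V}.
All ingroup taxa share the derived state 'yes' for Character 3; it defines the ingroup but does not resolve relationships within it.
Most parsimonious ingroup topology: (((G,V),J),B).
V and G share a more recent common ancestor with each other than either does with B, so B is the least closely related of the three.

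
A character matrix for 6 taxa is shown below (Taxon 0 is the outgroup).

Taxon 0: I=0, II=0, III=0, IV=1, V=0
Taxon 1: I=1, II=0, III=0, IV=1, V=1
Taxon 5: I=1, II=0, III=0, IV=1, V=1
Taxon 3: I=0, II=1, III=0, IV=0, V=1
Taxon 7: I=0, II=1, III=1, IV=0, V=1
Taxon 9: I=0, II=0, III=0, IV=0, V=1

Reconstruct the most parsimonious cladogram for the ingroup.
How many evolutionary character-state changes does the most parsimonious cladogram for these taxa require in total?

Character polarity is set by the outgroup: the derived state is whichever differs from the outgroup's state, so for IV the derived state is '0', and for the remaining characters it is '1'.
I: derived state '1' in Taxon 1 and Taxon 5 only — synapomorphy for {Taxon 1, Taxon 5}.
II: derived state '1' in Taxon 3 and Taxon 7 only — synapomorphy for {Taxon 3, Taxon 7}.
III: derived state '1' in Taxon 7 only — an autapomorphy, so it tells us nothing about relationships among taxa.
Only Taxon 3, Taxon 7, and Taxon 9 show the derived state '0' for IV, supporting them as a clade.
All ingroup taxa share the derived state '1' for V; it defines the ingroup but does not resolve relationships within it.
Most parsimonious ingroup topology: ((Taxon 1,Taxon 5),((Taxon 3,Taxon 7),Taxon 9)).
Changes per character on this tree: I: 1; II: 1; III: 1; IV: 1; V: 1.
Total = 5.

5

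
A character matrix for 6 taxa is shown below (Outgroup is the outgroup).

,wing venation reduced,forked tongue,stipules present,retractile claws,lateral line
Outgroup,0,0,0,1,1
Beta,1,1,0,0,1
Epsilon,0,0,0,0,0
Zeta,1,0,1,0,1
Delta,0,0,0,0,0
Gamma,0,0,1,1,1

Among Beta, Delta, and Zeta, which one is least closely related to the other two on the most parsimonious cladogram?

Delta

Character polarity is set by the outgroup: the derived state is whichever differs from the outgroup's state, so for retractile claws, lateral line the derived state is '0', and for the remaining characters it is '1'.
wing venation reduced: derived state '1' in Beta and Zeta only — synapomorphy for {Beta, Zeta}.
forked tongue (derived state '1') is unique to Beta (autapomorphy; uninformative for grouping).
stipules present (state '1') occurs in Gamma and Zeta but conflicts with the nesting implied by the other characters — most parsimoniously interpreted as homoplasy.
Only Beta, Delta, Epsilon, and Zeta show the derived state '0' for retractile claws, supporting them as a clade.
Only Delta and Epsilon show the derived state '0' for lateral line, supporting them as a clade.
Most parsimonious ingroup topology: (((Beta,Zeta),(Epsilon,Delta)),Gamma).
Zeta and Beta share a more recent common ancestor with each other than either does with Delta, so Delta is the least closely related of the three.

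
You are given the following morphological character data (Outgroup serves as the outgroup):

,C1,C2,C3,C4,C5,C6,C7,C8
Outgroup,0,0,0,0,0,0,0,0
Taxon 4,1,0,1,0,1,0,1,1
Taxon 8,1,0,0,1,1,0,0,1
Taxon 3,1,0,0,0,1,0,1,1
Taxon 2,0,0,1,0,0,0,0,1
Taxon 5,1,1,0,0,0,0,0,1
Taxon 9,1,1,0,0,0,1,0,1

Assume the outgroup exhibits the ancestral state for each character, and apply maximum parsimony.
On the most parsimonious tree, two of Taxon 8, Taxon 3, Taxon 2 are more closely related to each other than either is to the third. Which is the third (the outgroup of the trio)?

Taxon 2

The outgroup has state '0' for every character, so '1' is the derived state throughout.
Only Taxon 3, Taxon 4, Taxon 5, Taxon 8, and Taxon 9 show the derived state '1' for C1, supporting them as a clade.
C2 (derived state '1') is shared by Taxon 5 and Taxon 9 — a synapomorphy uniting that clade.
C3 (state '1') occurs in Taxon 2 and Taxon 4 but conflicts with the nesting implied by the other characters — most parsimoniously interpreted as homoplasy.
C4: derived state '1' in Taxon 8 only — an autapomorphy, so it tells us nothing about relationships among taxa.
C5 (derived state '1') is shared by Taxon 3, Taxon 4, and Taxon 8 — a synapomorphy uniting that clade.
C6: derived state '1' in Taxon 9 only — an autapomorphy, so it tells us nothing about relationships among taxa.
Only Taxon 3 and Taxon 4 show the derived state '1' for C7, supporting them as a clade.
C8 (derived state '1') is shared by all ingroup taxa — unites the whole ingroup.
Most parsimonious ingroup topology: ((((Taxon 4,Taxon 3),Taxon 8),(Taxon 5,Taxon 9)),Taxon 2).
Taxon 3 and Taxon 8 share a more recent common ancestor with each other than either does with Taxon 2, so Taxon 2 is the least closely related of the three.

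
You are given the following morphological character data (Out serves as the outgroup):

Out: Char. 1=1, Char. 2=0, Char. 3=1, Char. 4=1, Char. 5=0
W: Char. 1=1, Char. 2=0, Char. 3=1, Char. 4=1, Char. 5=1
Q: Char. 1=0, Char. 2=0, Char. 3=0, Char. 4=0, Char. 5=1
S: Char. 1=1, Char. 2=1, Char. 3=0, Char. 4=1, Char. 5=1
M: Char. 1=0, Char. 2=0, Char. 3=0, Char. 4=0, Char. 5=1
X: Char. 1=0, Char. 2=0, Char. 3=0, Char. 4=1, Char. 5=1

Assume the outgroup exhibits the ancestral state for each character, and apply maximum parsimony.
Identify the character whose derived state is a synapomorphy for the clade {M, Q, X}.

Char. 1

Character polarity is set by the outgroup: the derived state is whichever differs from the outgroup's state, so for Char. 1, Char. 3, Char. 4 the derived state is '0', and for the remaining characters it is '1'.
Char. 1: derived state '0' in M, Q, and X only — synapomorphy for {M, Q, X}.
Char. 2 (derived state '1') is unique to S (autapomorphy; uninformative for grouping).
Char. 3: derived state '0' in M, Q, S, and X only — synapomorphy for {M, Q, S, X}.
Char. 4 (derived state '0') is shared by M and Q — a synapomorphy uniting that clade.
All ingroup taxa share the derived state '1' for Char. 5; it defines the ingroup but does not resolve relationships within it.
Most parsimonious ingroup topology: (W,(((Q,M),X),S)).
The clade {M, Q, X} is supported by Char. 1: its derived state '0' occurs in exactly those taxa and in no other taxon (including the outgroup).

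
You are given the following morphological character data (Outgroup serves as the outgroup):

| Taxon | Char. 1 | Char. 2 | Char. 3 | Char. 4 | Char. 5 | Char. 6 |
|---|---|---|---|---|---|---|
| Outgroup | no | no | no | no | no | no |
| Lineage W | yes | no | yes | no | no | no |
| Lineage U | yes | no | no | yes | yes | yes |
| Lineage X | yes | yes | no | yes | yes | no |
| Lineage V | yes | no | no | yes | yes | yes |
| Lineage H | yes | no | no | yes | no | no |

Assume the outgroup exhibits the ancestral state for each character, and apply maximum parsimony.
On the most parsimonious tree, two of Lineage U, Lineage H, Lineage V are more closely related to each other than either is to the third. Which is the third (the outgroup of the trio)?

The outgroup has state 'no' for every character, so 'yes' is the derived state throughout.
All ingroup taxa share the derived state 'yes' for Char. 1; it defines the ingroup but does not resolve relationships within it.
Char. 2 (derived state 'yes') is unique to Lineage X (autapomorphy; uninformative for grouping).
Char. 3 (derived state 'yes') is unique to Lineage W (autapomorphy; uninformative for grouping).
Char. 4: derived state 'yes' in Lineage H, Lineage U, Lineage V, and Lineage X only — synapomorphy for {Lineage H, Lineage U, Lineage V, Lineage X}.
Char. 5: derived state 'yes' in Lineage U, Lineage V, and Lineage X only — synapomorphy for {Lineage U, Lineage V, Lineage X}.
Char. 6: derived state 'yes' in Lineage U and Lineage V only — synapomorphy for {Lineage U, Lineage V}.
Most parsimonious ingroup topology: (Lineage W,(((Lineage U,Lineage V),Lineage X),Lineage H)).
Lineage V and Lineage U share a more recent common ancestor with each other than either does with Lineage H, so Lineage H is the least closely related of the three.

Lineage H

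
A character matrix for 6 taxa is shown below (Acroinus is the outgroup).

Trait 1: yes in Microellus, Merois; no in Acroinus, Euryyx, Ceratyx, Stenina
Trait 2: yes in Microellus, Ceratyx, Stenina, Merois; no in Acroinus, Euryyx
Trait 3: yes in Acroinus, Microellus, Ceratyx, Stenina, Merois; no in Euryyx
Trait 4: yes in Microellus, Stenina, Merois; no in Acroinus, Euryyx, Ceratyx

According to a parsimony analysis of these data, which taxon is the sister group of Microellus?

Merois

Character polarity is set by the outgroup: the derived state is whichever differs from the outgroup's state, so for Trait 3 the derived state is 'no', and for the remaining characters it is 'yes'.
Only Merois and Microellus show the derived state 'yes' for Trait 1, supporting them as a clade.
Only Ceratyx, Merois, Microellus, and Stenina show the derived state 'yes' for Trait 2, supporting them as a clade.
Trait 3 (derived state 'no') is unique to Euryyx (autapomorphy; uninformative for grouping).
Only Merois, Microellus, and Stenina show the derived state 'yes' for Trait 4, supporting them as a clade.
Most parsimonious ingroup topology: ((((Microellus,Merois),Stenina),Ceratyx),Euryyx).
Microellus and Merois form a cherry on this tree, so they are sister taxa.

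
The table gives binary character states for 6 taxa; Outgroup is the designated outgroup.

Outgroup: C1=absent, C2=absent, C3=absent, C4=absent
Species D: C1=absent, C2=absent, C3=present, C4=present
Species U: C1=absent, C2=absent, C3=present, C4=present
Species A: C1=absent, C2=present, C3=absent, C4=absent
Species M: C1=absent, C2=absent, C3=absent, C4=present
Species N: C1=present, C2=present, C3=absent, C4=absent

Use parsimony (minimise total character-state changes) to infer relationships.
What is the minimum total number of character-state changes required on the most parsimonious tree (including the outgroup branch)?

The outgroup has state 'absent' for every character, so 'present' is the derived state throughout.
C1: derived state 'present' in Species N only — an autapomorphy, so it tells us nothing about relationships among taxa.
C2: derived state 'present' in Species A and Species N only — synapomorphy for {Species A, Species N}.
C3: derived state 'present' in Species D and Species U only — synapomorphy for {Species D, Species U}.
C4: derived state 'present' in Species D, Species M, and Species U only — synapomorphy for {Species D, Species M, Species U}.
Most parsimonious ingroup topology: (((Species D,Species U),Species M),(Species A,Species N)).
Changes per character on this tree: C1: 1; C2: 1; C3: 1; C4: 1.
Total = 4.

4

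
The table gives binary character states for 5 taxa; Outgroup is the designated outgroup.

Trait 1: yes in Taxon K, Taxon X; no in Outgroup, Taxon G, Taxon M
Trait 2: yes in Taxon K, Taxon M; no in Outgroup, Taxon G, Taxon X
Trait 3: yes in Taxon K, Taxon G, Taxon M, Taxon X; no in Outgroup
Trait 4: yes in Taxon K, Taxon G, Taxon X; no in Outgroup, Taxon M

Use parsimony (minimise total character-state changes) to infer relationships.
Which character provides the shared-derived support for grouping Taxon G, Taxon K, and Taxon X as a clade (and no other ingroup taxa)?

Trait 4

The outgroup has state 'no' for every character, so 'yes' is the derived state throughout.
Trait 1 (derived state 'yes') is shared by Taxon K and Taxon X — a synapomorphy uniting that clade.
Trait 2 groups Taxon K and Taxon M, which is incompatible with the clades supported by the remaining characters; treating it as convergent (homoplasy) costs fewer steps than any alternative tree.
Trait 3 (derived state 'yes') is shared by all ingroup taxa — unites the whole ingroup.
Only Taxon G, Taxon K, and Taxon X show the derived state 'yes' for Trait 4, supporting them as a clade.
Most parsimonious ingroup topology: (Taxon M,(Taxon G,(Taxon X,Taxon K))).
The clade {Taxon G, Taxon K, Taxon X} is supported by Trait 4: its derived state 'yes' occurs in exactly those taxa and in no other taxon (including the outgroup).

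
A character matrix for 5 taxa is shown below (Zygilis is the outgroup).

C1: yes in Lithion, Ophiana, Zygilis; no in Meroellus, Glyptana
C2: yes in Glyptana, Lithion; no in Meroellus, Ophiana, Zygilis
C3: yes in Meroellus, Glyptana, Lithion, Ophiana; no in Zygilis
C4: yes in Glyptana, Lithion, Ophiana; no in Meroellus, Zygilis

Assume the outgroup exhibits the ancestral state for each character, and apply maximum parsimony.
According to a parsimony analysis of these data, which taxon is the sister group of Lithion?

Glyptana

Character polarity is set by the outgroup: the derived state is whichever differs from the outgroup's state, so for C1 the derived state is 'no', and for the remaining characters it is 'yes'.
C1 (state 'no') occurs in Glyptana and Meroellus but conflicts with the nesting implied by the other characters — most parsimoniously interpreted as homoplasy.
C2: derived state 'yes' in Glyptana and Lithion only — synapomorphy for {Glyptana, Lithion}.
C3 (derived state 'yes') is shared by all ingroup taxa — unites the whole ingroup.
C4: derived state 'yes' in Glyptana, Lithion, and Ophiana only — synapomorphy for {Glyptana, Lithion, Ophiana}.
Most parsimonious ingroup topology: (((Lithion,Glyptana),Ophiana),Meroellus).
Lithion and Glyptana form a cherry on this tree, so they are sister taxa.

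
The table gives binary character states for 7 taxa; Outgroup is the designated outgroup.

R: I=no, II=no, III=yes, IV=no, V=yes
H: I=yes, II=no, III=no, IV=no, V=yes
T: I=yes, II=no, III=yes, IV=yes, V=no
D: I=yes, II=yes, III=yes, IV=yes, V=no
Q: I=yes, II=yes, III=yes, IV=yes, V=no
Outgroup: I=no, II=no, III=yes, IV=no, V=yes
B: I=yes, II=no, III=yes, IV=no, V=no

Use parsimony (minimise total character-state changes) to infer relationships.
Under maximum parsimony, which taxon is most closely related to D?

Q

Character polarity is set by the outgroup: the derived state is whichever differs from the outgroup's state, so for III, V the derived state is 'no', and for the remaining characters it is 'yes'.
I (derived state 'yes') is shared by B, D, H, Q, and T — a synapomorphy uniting that clade.
Only D and Q show the derived state 'yes' for II, supporting them as a clade.
III (derived state 'no') is unique to H (autapomorphy; uninformative for grouping).
Only D, Q, and T show the derived state 'yes' for IV, supporting them as a clade.
Only B, D, Q, and T show the derived state 'no' for V, supporting them as a clade.
Most parsimonious ingroup topology: ((((T,(D,Q)),B),H),R).
D and Q form a cherry on this tree, so they are sister taxa.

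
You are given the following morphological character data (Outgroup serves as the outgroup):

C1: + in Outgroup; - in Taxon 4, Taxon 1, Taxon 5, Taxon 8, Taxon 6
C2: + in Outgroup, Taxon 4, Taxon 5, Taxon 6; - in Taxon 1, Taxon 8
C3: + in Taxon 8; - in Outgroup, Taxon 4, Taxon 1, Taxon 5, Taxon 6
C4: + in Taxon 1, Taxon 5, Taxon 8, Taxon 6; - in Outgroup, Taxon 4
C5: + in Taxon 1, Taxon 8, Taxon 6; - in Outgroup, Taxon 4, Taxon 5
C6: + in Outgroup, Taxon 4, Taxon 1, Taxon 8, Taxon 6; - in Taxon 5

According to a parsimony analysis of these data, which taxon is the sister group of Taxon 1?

Character polarity is set by the outgroup: the derived state is whichever differs from the outgroup's state, so for C1, C2, C6 the derived state is '-', and for the remaining characters it is '+'.
C1 (derived state '-') is shared by all ingroup taxa — unites the whole ingroup.
C2 (derived state '-') is shared by Taxon 1 and Taxon 8 — a synapomorphy uniting that clade.
C3 (derived state '+') is unique to Taxon 8 (autapomorphy; uninformative for grouping).
C4 (derived state '+') is shared by Taxon 1, Taxon 5, Taxon 6, and Taxon 8 — a synapomorphy uniting that clade.
Only Taxon 1, Taxon 6, and Taxon 8 show the derived state '+' for C5, supporting them as a clade.
C6: derived state '-' in Taxon 5 only — an autapomorphy, so it tells us nothing about relationships among taxa.
Most parsimonious ingroup topology: (Taxon 4,(((Taxon 1,Taxon 8),Taxon 6),Taxon 5)).
Taxon 1 and Taxon 8 form a cherry on this tree, so they are sister taxa.

Taxon 8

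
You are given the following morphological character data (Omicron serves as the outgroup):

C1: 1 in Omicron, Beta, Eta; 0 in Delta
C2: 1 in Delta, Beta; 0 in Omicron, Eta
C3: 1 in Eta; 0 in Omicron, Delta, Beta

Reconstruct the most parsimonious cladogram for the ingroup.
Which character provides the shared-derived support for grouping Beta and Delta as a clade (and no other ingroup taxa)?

C2

Character polarity is set by the outgroup: the derived state is whichever differs from the outgroup's state, so for C1 the derived state is '0', and for the remaining characters it is '1'.
C1: derived state '0' in Delta only — an autapomorphy, so it tells us nothing about relationships among taxa.
C2 (derived state '1') is shared by Beta and Delta — a synapomorphy uniting that clade.
C3: derived state '1' in Eta only — an autapomorphy, so it tells us nothing about relationships among taxa.
Most parsimonious ingroup topology: ((Delta,Beta),Eta).
The clade {Beta, Delta} is supported by C2: its derived state '1' occurs in exactly those taxa and in no other taxon (including the outgroup).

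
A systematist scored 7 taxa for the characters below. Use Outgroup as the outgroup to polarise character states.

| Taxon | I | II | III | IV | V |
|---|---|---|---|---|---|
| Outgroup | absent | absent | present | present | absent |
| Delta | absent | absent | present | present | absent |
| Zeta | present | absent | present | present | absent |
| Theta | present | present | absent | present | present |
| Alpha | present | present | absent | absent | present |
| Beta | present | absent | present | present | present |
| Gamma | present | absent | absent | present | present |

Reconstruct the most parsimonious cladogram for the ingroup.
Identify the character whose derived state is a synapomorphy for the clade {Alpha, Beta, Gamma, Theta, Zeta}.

I

Character polarity is set by the outgroup: the derived state is whichever differs from the outgroup's state, so for III, IV the derived state is 'absent', and for the remaining characters it is 'present'.
I (derived state 'present') is shared by Alpha, Beta, Gamma, Theta, and Zeta — a synapomorphy uniting that clade.
II (derived state 'present') is shared by Alpha and Theta — a synapomorphy uniting that clade.
III (derived state 'absent') is shared by Alpha, Gamma, and Theta — a synapomorphy uniting that clade.
IV: derived state 'absent' in Alpha only — an autapomorphy, so it tells us nothing about relationships among taxa.
Only Alpha, Beta, Gamma, and Theta show the derived state 'present' for V, supporting them as a clade.
Most parsimonious ingroup topology: (Delta,((((Alpha,Theta),Gamma),Beta),Zeta)).
The clade {Alpha, Beta, Gamma, Theta, Zeta} is supported by I: its derived state 'present' occurs in exactly those taxa and in no other taxon (including the outgroup).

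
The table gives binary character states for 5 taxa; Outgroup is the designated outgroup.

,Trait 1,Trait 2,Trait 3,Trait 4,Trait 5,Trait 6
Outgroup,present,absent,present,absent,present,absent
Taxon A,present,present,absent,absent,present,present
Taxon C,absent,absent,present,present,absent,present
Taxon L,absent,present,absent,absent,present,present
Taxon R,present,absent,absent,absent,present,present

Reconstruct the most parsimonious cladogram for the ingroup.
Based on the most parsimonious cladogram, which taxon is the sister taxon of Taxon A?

Character polarity is set by the outgroup: the derived state is whichever differs from the outgroup's state, so for Trait 1, Trait 3, Trait 5 the derived state is 'absent', and for the remaining characters it is 'present'.
Trait 1 (state 'absent') occurs in Taxon C and Taxon L but conflicts with the nesting implied by the other characters — most parsimoniously interpreted as homoplasy.
Only Taxon A and Taxon L show the derived state 'present' for Trait 2, supporting them as a clade.
Trait 3 (derived state 'absent') is shared by Taxon A, Taxon L, and Taxon R — a synapomorphy uniting that clade.
Trait 4 (derived state 'present') is unique to Taxon C (autapomorphy; uninformative for grouping).
Trait 5: derived state 'absent' in Taxon C only — an autapomorphy, so it tells us nothing about relationships among taxa.
Trait 6 (derived state 'present') is shared by all ingroup taxa — unites the whole ingroup.
Most parsimonious ingroup topology: (((Taxon A,Taxon L),Taxon R),Taxon C).
Taxon A and Taxon L form a cherry on this tree, so they are sister taxa.

Taxon L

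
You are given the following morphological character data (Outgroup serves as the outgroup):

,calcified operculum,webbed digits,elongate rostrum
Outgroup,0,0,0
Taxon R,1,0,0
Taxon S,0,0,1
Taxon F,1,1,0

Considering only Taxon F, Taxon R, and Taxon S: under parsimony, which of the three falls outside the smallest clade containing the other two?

The outgroup has state '0' for every character, so '1' is the derived state throughout.
calcified operculum: derived state '1' in Taxon F and Taxon R only — synapomorphy for {Taxon F, Taxon R}.
webbed digits (derived state '1') is unique to Taxon F (autapomorphy; uninformative for grouping).
elongate rostrum: derived state '1' in Taxon S only — an autapomorphy, so it tells us nothing about relationships among taxa.
Most parsimonious ingroup topology: ((Taxon R,Taxon F),Taxon S).
Taxon F and Taxon R share a more recent common ancestor with each other than either does with Taxon S, so Taxon S is the least closely related of the three.

Taxon S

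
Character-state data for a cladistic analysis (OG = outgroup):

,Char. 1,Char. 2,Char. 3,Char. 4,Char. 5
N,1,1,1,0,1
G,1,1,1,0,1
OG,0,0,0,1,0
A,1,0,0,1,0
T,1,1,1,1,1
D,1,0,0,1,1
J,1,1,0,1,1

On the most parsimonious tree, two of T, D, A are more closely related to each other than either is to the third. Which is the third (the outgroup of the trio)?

A

Character polarity is set by the outgroup: the derived state is whichever differs from the outgroup's state, so for Char. 4 the derived state is '0', and for the remaining characters it is '1'.
All ingroup taxa share the derived state '1' for Char. 1; it defines the ingroup but does not resolve relationships within it.
Only G, J, N, and T show the derived state '1' for Char. 2, supporting them as a clade.
Char. 3: derived state '1' in G, N, and T only — synapomorphy for {G, N, T}.
Only G and N show the derived state '0' for Char. 4, supporting them as a clade.
Char. 5 (derived state '1') is shared by D, G, J, N, and T — a synapomorphy uniting that clade.
Most parsimonious ingroup topology: (((((N,G),T),J),D),A).
D and T share a more recent common ancestor with each other than either does with A, so A is the least closely related of the three.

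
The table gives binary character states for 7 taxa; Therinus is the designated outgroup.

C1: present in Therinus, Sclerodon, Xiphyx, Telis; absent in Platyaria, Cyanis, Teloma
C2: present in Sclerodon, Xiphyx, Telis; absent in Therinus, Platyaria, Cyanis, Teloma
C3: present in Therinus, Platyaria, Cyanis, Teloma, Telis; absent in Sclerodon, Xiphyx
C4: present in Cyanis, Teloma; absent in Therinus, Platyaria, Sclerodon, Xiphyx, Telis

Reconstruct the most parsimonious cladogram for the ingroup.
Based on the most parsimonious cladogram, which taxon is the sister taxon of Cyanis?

Teloma

Character polarity is set by the outgroup: the derived state is whichever differs from the outgroup's state, so for C1, C3 the derived state is 'absent', and for the remaining characters it is 'present'.
C1 (derived state 'absent') is shared by Cyanis, Platyaria, and Teloma — a synapomorphy uniting that clade.
C2: derived state 'present' in Sclerodon, Telis, and Xiphyx only — synapomorphy for {Sclerodon, Telis, Xiphyx}.
C3 (derived state 'absent') is shared by Sclerodon and Xiphyx — a synapomorphy uniting that clade.
Only Cyanis and Teloma show the derived state 'present' for C4, supporting them as a clade.
Most parsimonious ingroup topology: ((Platyaria,(Cyanis,Teloma)),((Sclerodon,Xiphyx),Telis)).
Cyanis and Teloma form a cherry on this tree, so they are sister taxa.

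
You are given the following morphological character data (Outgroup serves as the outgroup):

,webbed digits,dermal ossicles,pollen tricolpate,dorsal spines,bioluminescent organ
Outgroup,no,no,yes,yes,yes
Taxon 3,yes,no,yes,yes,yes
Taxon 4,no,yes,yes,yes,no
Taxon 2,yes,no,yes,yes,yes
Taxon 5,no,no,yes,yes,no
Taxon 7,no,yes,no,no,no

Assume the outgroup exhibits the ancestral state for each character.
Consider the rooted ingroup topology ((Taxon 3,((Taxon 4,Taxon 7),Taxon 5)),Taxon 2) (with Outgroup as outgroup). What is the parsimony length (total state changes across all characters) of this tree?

6

Map each character onto ((Taxon 3,((Taxon 4,Taxon 7),Taxon 5)),Taxon 2) (rooted by Outgroup) and count the minimum state changes it requires (Fitch parsimony):
webbed digits: 2; dermal ossicles: 1; pollen tricolpate: 1; dorsal spines: 1; bioluminescent organ: 1.
Total tree length = 6.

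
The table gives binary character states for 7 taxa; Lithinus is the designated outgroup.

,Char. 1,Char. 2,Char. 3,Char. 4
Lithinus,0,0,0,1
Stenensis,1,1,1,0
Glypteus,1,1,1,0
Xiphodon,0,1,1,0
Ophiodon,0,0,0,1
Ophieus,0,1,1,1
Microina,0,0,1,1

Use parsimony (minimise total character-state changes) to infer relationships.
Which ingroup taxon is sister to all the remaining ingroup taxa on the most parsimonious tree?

Ophiodon

Character polarity is set by the outgroup: the derived state is whichever differs from the outgroup's state, so for Char. 4 the derived state is '0', and for the remaining characters it is '1'.
Char. 1: derived state '1' in Glypteus and Stenensis only — synapomorphy for {Glypteus, Stenensis}.
Char. 2: derived state '1' in Glypteus, Ophieus, Stenensis, and Xiphodon only — synapomorphy for {Glypteus, Ophieus, Stenensis, Xiphodon}.
Only Glypteus, Microina, Ophieus, Stenensis, and Xiphodon show the derived state '1' for Char. 3, supporting them as a clade.
Char. 4 (derived state '0') is shared by Glypteus, Stenensis, and Xiphodon — a synapomorphy uniting that clade.
Most parsimonious ingroup topology: (((((Stenensis,Glypteus),Xiphodon),Ophieus),Microina),Ophiodon).
Ophiodon is sister to the clade containing all other ingroup taxa, so it is the earliest-diverging (most basal) ingroup lineage.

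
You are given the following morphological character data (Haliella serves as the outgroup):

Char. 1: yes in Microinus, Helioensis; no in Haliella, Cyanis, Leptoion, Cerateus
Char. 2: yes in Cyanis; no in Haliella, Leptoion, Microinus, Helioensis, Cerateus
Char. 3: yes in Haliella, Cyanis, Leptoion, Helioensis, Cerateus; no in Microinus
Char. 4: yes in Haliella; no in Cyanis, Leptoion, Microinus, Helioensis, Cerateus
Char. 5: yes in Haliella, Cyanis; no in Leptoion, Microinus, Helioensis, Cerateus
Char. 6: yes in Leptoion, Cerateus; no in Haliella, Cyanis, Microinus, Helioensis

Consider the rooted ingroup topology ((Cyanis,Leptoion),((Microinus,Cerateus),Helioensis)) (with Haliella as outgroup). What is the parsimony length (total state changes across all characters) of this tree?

Map each character onto ((Cyanis,Leptoion),((Microinus,Cerateus),Helioensis)) (rooted by Haliella) and count the minimum state changes it requires (Fitch parsimony):
Char. 1: 2; Char. 2: 1; Char. 3: 1; Char. 4: 1; Char. 5: 2; Char. 6: 2.
Total tree length = 9.

9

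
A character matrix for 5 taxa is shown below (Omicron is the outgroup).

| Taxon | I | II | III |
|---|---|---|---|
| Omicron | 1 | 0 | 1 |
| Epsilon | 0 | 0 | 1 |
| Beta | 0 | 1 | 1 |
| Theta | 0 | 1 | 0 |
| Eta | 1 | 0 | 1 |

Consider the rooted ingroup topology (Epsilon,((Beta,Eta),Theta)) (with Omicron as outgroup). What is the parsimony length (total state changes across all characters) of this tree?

5

Map each character onto (Epsilon,((Beta,Eta),Theta)) (rooted by Omicron) and count the minimum state changes it requires (Fitch parsimony):
I: 2; II: 2; III: 1.
Total tree length = 5.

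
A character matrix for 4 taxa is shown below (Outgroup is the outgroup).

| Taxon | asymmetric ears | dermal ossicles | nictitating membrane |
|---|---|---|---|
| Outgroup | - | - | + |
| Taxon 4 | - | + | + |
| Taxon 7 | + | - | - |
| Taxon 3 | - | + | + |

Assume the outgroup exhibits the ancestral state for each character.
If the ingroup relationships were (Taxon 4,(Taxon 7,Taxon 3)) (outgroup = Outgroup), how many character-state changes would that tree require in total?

4

Map each character onto (Taxon 4,(Taxon 7,Taxon 3)) (rooted by Outgroup) and count the minimum state changes it requires (Fitch parsimony):
asymmetric ears: 1; dermal ossicles: 2; nictitating membrane: 1.
Total tree length = 4.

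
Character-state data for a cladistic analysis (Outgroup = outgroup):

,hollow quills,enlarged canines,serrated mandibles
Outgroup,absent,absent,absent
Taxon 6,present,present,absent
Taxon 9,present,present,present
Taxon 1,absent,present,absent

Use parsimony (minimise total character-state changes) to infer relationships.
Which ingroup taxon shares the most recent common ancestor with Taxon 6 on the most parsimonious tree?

Taxon 9

The outgroup has state 'absent' for every character, so 'present' is the derived state throughout.
hollow quills (derived state 'present') is shared by Taxon 6 and Taxon 9 — a synapomorphy uniting that clade.
enlarged canines (derived state 'present') is shared by all ingroup taxa — unites the whole ingroup.
serrated mandibles: derived state 'present' in Taxon 9 only — an autapomorphy, so it tells us nothing about relationships among taxa.
Most parsimonious ingroup topology: ((Taxon 6,Taxon 9),Taxon 1).
Taxon 6 and Taxon 9 form a cherry on this tree, so they are sister taxa.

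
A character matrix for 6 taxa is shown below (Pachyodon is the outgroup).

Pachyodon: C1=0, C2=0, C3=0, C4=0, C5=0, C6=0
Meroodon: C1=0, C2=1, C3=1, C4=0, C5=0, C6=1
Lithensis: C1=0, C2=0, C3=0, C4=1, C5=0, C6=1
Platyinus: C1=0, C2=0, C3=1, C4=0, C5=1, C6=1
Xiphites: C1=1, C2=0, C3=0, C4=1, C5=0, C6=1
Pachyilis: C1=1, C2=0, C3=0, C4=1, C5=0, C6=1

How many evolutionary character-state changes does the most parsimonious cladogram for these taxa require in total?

6

The outgroup has state '0' for every character, so '1' is the derived state throughout.
C1 (derived state '1') is shared by Pachyilis and Xiphites — a synapomorphy uniting that clade.
C2: derived state '1' in Meroodon only — an autapomorphy, so it tells us nothing about relationships among taxa.
C3 (derived state '1') is shared by Meroodon and Platyinus — a synapomorphy uniting that clade.
Only Lithensis, Pachyilis, and Xiphites show the derived state '1' for C4, supporting them as a clade.
C5: derived state '1' in Platyinus only — an autapomorphy, so it tells us nothing about relationships among taxa.
C6 (derived state '1') is shared by all ingroup taxa — unites the whole ingroup.
Most parsimonious ingroup topology: ((Meroodon,Platyinus),(Lithensis,(Xiphites,Pachyilis))).
Changes per character on this tree: C1: 1; C2: 1; C3: 1; C4: 1; C5: 1; C6: 1.
Total = 6.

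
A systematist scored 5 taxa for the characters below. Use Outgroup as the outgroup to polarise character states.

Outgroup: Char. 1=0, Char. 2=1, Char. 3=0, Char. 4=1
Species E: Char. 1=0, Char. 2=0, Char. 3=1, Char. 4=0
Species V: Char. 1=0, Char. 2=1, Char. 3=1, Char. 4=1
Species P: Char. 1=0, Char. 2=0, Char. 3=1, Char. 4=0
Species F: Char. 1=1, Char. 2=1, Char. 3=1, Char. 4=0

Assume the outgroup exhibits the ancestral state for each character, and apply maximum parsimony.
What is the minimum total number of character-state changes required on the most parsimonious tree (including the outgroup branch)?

4

Character polarity is set by the outgroup: the derived state is whichever differs from the outgroup's state, so for Char. 2, Char. 4 the derived state is '0', and for the remaining characters it is '1'.
Char. 1 (derived state '1') is unique to Species F (autapomorphy; uninformative for grouping).
Char. 2: derived state '0' in Species E and Species P only — synapomorphy for {Species E, Species P}.
All ingroup taxa share the derived state '1' for Char. 3; it defines the ingroup but does not resolve relationships within it.
Only Species E, Species F, and Species P show the derived state '0' for Char. 4, supporting them as a clade.
Most parsimonious ingroup topology: (((Species E,Species P),Species F),Species V).
Changes per character on this tree: Char. 1: 1; Char. 2: 1; Char. 3: 1; Char. 4: 1.
Total = 4.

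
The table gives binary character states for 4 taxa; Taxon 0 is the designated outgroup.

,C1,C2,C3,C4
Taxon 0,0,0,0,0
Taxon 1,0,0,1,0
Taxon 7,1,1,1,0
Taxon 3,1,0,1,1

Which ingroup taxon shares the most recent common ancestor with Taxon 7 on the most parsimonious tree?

Taxon 3

The outgroup has state '0' for every character, so '1' is the derived state throughout.
C1 (derived state '1') is shared by Taxon 3 and Taxon 7 — a synapomorphy uniting that clade.
C2 (derived state '1') is unique to Taxon 7 (autapomorphy; uninformative for grouping).
C3 (derived state '1') is shared by all ingroup taxa — unites the whole ingroup.
C4: derived state '1' in Taxon 3 only — an autapomorphy, so it tells us nothing about relationships among taxa.
Most parsimonious ingroup topology: (Taxon 1,(Taxon 7,Taxon 3)).
Taxon 7 and Taxon 3 form a cherry on this tree, so they are sister taxa.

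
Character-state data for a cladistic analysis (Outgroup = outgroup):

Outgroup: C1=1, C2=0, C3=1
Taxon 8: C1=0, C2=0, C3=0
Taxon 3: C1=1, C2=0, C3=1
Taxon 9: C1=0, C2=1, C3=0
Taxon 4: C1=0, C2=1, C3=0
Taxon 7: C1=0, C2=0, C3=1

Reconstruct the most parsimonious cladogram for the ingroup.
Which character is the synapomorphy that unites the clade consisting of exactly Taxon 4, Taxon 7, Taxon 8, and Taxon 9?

Character polarity is set by the outgroup: the derived state is whichever differs from the outgroup's state, so for C1, C3 the derived state is '0', and for the remaining characters it is '1'.
C1 (derived state '0') is shared by Taxon 4, Taxon 7, Taxon 8, and Taxon 9 — a synapomorphy uniting that clade.
C2 (derived state '1') is shared by Taxon 4 and Taxon 9 — a synapomorphy uniting that clade.
C3 (derived state '0') is shared by Taxon 4, Taxon 8, and Taxon 9 — a synapomorphy uniting that clade.
Most parsimonious ingroup topology: (((Taxon 8,(Taxon 9,Taxon 4)),Taxon 7),Taxon 3).
The clade {Taxon 4, Taxon 7, Taxon 8, Taxon 9} is supported by C1: its derived state '0' occurs in exactly those taxa and in no other taxon (including the outgroup).

C1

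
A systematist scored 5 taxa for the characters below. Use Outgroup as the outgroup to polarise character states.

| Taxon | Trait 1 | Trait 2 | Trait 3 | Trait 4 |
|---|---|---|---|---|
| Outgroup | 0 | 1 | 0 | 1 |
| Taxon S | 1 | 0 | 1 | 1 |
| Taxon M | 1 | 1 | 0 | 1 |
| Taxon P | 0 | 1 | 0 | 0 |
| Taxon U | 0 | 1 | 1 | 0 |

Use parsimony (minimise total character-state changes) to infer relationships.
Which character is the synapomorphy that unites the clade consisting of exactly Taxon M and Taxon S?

Character polarity is set by the outgroup: the derived state is whichever differs from the outgroup's state, so for Trait 2, Trait 4 the derived state is '0', and for the remaining characters it is '1'.
Trait 1 (derived state '1') is shared by Taxon M and Taxon S — a synapomorphy uniting that clade.
Trait 2 (derived state '0') is unique to Taxon S (autapomorphy; uninformative for grouping).
Trait 3 (state '1') occurs in Taxon S and Taxon U but conflicts with the nesting implied by the other characters — most parsimoniously interpreted as homoplasy.
Only Taxon P and Taxon U show the derived state '0' for Trait 4, supporting them as a clade.
Most parsimonious ingroup topology: ((Taxon S,Taxon M),(Taxon P,Taxon U)).
The clade {Taxon M, Taxon S} is supported by Trait 1: its derived state '1' occurs in exactly those taxa and in no other taxon (including the outgroup).

Trait 1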